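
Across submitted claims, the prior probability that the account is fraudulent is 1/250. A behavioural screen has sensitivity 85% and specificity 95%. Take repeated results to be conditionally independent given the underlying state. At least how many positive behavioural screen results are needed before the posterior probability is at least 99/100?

4

Prior odds = 0.004/0.996 = 1/249.
False-positive rate = 1 − 0.95 = 0.05; likelihood ratio of a positive = 0.85/0.05 = 17.
Target posterior odds = 0.99/0.01 = 99.
Need (1/249) × 17ⁿ ≥ 99, i.e. 17ⁿ ≥ 24651.
17³ = 4913 falls short of 24651 but 17⁴ = 83521 reaches it, so n = 4.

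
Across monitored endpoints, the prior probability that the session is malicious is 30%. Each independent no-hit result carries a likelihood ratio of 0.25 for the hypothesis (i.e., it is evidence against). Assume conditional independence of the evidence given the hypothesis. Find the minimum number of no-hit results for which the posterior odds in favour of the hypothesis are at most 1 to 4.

1

Prior odds = 0.3/0.7 = 3/7.
Likelihood ratio per no-hit result = 0.25.
Target odds = 0.25.
Require 0.25ⁿ ≤ 0.25 ÷ (3/7) = 7/12.
0.25¹ = 0.25, which is already at or below the required 7/12; so n = 1.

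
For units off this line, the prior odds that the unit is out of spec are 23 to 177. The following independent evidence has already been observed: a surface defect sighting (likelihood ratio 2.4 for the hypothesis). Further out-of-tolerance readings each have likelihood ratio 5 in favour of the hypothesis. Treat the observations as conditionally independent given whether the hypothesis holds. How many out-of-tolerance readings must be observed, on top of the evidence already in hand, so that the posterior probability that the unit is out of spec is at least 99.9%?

Prior odds = 23/177.
Bayes factor of the evidence already in hand = 2.4.
Odds after that evidence = (23/177) × 2.4 = 92/295.
Target odds = 0.999/0.001 = 999.
Need 5ⁿ ≥ 999 ÷ (92/295) = 294705/92.
5⁵ = 3125 falls short of 294705/92 but 5⁶ = 15625 reaches it, so n = 6.

6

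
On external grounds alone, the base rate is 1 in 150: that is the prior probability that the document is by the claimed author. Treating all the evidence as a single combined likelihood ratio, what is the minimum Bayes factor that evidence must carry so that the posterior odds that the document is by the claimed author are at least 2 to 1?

Prior odds = (1/150)/(149/150) = 1/149.
Target odds = 2.
Required Bayes factor = 2 ÷ (1/149) = 298.

298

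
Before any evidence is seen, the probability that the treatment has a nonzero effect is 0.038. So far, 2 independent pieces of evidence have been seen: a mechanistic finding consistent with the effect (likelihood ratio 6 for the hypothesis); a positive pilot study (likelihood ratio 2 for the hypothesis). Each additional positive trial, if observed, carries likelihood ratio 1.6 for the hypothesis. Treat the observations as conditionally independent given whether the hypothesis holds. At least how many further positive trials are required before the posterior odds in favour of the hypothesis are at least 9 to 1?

7

Prior odds = 0.038/0.962 = 19/481.
Combined Bayes factor of the evidence already in hand = 6 × 2 = 12.
Odds after that evidence = (19/481) × 12 = 228/481.
Target odds = 9.
Need 1.6ⁿ ≥ 9 ÷ (228/481) = 1443/76.
1.6⁶ = 262144/15625 falls short of 1443/76 but 1.6⁷ = 2097152/78125 reaches it, so n = 7.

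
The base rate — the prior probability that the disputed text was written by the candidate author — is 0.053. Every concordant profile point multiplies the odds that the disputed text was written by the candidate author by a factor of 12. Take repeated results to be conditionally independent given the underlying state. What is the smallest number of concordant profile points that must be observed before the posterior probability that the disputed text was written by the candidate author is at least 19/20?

Prior odds = 0.053/0.947 = 53/947.
Likelihood ratio per concordant profile point = 12.
Target odds: 0.95 ÷ 0.05 = 19.
Require 12ⁿ ≥ 19 ÷ (53/947) = 17993/53.
12² = 144 falls short of 17993/53 but 12³ = 1728 reaches it, so n = 3.

3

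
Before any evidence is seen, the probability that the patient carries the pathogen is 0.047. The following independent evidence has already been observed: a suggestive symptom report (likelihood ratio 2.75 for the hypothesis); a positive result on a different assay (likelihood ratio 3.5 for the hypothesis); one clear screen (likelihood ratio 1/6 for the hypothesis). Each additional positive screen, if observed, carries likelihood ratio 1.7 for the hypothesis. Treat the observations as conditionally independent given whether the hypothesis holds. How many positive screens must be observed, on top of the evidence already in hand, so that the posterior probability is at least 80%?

8

Prior odds = 0.047/0.953 = 47/953.
Combined Bayes factor of the evidence already in hand = 2.75 × 3.5 × (1/6) = 77/48.
Odds after that evidence = (47/953) × 77/48 = 3619/45744.
Target odds = 0.8/0.2 = 4.
Need 1.7ⁿ ≥ 4 ÷ (3619/45744) = 182976/3619.
1.7⁷ = 410338673/10000000 falls short of 182976/3619 but 1.7⁸ ≈69.7576 reaches it, so n = 8.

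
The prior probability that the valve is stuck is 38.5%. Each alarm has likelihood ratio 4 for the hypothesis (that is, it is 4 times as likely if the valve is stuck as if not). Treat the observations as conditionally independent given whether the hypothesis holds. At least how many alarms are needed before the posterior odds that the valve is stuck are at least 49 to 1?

4

Prior odds: 0.385 ÷ 0.615 = 77/123.
Likelihood ratio per alarm = 4.
Target odds = 49.
Require 4ⁿ ≥ 49 ÷ (77/123) = 861/11.
4³ = 64 falls short of 861/11 but 4⁴ = 256 reaches it, so n = 4.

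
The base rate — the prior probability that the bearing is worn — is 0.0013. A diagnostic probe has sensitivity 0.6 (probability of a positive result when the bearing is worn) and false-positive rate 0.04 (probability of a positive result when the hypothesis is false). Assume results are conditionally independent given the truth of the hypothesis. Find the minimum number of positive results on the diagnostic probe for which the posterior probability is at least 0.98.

4

Prior odds = 0.0013/0.9987 = 13/9987.
Likelihood ratio of a positive result = 0.6/0.04 = 15.
Target posterior odds = 0.98/0.02 = 49.
Require 15ⁿ ≥ 49 ÷ (13/9987) = 489363/13.
15³ = 3375 falls short of 489363/13 but 15⁴ = 50625 reaches it, so n = 4.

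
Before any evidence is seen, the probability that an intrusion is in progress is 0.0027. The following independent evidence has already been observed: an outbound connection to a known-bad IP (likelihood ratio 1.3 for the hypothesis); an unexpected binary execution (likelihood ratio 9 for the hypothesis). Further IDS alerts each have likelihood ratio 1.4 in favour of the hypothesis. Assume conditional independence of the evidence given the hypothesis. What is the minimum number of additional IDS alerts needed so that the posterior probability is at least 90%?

17

Prior odds = 0.0027/0.9973 = 27/9973.
Combined Bayes factor of the evidence already in hand = 1.3 × 9 = 11.7.
Odds after that evidence = (27/9973) × 11.7 = 3159/99730.
Target odds = 0.9/0.1 = 9.
Need 1.4ⁿ ≥ 9 ÷ (3159/99730) = 99730/351.
1.4¹⁶ ≈217.795 falls short of 99730/351 but 1.4¹⁷ ≈304.913 reaches it, so n = 17.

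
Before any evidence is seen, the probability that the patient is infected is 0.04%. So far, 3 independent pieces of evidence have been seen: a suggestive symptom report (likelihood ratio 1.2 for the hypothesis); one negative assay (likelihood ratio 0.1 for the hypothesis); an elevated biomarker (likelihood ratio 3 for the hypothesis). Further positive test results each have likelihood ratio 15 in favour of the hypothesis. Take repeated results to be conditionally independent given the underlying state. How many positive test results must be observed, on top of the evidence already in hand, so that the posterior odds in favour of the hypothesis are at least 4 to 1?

4

Prior odds = 0.0004/0.9996 = 1/2499.
Combined Bayes factor of the evidence already in hand = 1.2 × 0.1 × 3 = 0.36.
Odds after that evidence = (1/2499) × 0.36 = 3/20825.
Target odds = 4.
Need 15ⁿ ≥ 4 ÷ (3/20825) = 83300/3.
15³ = 3375 falls short of 83300/3 but 15⁴ = 50625 reaches it, so n = 4.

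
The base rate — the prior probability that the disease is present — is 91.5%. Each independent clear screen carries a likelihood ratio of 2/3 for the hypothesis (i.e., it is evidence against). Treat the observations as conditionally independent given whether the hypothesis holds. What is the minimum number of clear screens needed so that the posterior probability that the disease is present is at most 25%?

9

Prior odds = 0.915/0.085 = 183/17.
Likelihood ratio per clear screen = 2/3.
Target odds: 0.25 ÷ 0.75 = 1/3.
Require (2/3)ⁿ ≤ 1/3 ÷ (183/17) = 17/549.
(2/3)⁸ = 256/6561 is still above 17/549 but (2/3)⁹ = 512/19683 is at or below it, so n = 9.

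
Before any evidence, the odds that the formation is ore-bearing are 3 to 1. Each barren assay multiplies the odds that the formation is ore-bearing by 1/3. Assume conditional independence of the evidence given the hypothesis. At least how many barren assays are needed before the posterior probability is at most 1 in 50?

Prior odds = 3.
Likelihood ratio per barren assay = 1/3.
Target odds: 0.02 ÷ 0.98 = 1/49.
Require (1/3)ⁿ ≤ 1/49 ÷ 3 = 1/147.
(1/3)⁴ = 1/81 is still above 1/147 but (1/3)⁵ = 1/243 is at or below it, so n = 5.

5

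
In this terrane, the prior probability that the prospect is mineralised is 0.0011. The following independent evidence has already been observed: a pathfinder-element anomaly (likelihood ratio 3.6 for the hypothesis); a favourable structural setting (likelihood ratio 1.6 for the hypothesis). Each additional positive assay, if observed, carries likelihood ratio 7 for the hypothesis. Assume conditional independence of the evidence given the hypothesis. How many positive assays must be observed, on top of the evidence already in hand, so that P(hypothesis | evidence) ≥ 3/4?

4

Prior odds = 0.0011/0.9989 = 11/9989.
Combined Bayes factor of the evidence already in hand = 3.6 × 1.6 = 5.76.
Odds after that evidence = (11/9989) × 5.76 = 1584/249725.
Target odds = 0.75/0.25 = 3.
Need 7ⁿ ≥ 3 ÷ (1584/249725) = 249725/528.
7³ = 343 falls short of 249725/528 but 7⁴ = 2401 reaches it, so n = 4.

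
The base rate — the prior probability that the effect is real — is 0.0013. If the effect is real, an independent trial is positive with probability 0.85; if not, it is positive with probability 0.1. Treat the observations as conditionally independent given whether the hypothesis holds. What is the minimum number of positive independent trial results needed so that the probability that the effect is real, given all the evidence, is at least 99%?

Prior odds: 0.0013 ÷ 0.9987 = 13/9987.
Likelihood ratio of a positive = 0.85/0.1 = 8.5.
Target posterior odds = 0.99/0.01 = 99.
Require 8.5ⁿ ≥ 99 ÷ (13/9987) = 988713/13.
8.5⁵ = 44370.53125 falls short of 988713/13 but 8.5⁶ = 24137569/64 reaches it, so n = 6.

6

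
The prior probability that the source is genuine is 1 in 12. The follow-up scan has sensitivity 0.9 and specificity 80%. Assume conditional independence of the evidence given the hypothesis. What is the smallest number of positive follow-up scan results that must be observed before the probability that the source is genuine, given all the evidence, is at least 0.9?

Prior odds: (1/12) ÷ (11/12) = 1/11.
False-positive rate = 1 − 0.8 = 0.2; likelihood ratio of a positive = 0.9/0.2 = 4.5.
Target odds: 0.9 ÷ 0.1 = 9.
Require 4.5ⁿ ≥ 9 ÷ (1/11) = 99.
4.5³ = 91.125 falls short of 99 but 4.5⁴ = 410.0625 reaches it, so n = 4.

4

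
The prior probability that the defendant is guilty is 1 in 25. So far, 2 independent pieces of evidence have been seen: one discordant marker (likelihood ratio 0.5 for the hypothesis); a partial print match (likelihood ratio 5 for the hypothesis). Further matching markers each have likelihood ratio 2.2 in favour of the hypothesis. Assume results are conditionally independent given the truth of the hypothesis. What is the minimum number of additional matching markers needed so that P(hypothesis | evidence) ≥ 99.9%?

12

Prior odds = 0.04/0.96 = 1/24.
Combined Bayes factor of the evidence already in hand = 0.5 × 5 = 2.5.
Odds after that evidence = (1/24) × 2.5 = 5/48.
Target odds = 0.999/0.001 = 999.
Need 2.2ⁿ ≥ 999 ÷ (5/48) = 9590.4.
2.2¹¹ ≈5843.18 falls short of 9590.4 but 2.2¹² ≈12855 reaches it, so n = 12.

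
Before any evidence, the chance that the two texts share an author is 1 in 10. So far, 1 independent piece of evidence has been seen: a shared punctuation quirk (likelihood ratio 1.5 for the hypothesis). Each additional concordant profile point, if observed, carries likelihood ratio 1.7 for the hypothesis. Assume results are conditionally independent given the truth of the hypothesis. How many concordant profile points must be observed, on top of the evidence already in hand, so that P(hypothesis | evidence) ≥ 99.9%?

17

Prior odds = 0.1/0.9 = 1/9.
Bayes factor of the evidence already in hand = 1.5.
Odds after that evidence = (1/9) × 1.5 = 1/6.
Target odds = 0.999/0.001 = 999.
Need 1.7ⁿ ≥ 999 ÷ (1/6) = 5994.
1.7¹⁶ ≈4866.12 falls short of 5994 but 1.7¹⁷ ≈8272.4 reaches it, so n = 17.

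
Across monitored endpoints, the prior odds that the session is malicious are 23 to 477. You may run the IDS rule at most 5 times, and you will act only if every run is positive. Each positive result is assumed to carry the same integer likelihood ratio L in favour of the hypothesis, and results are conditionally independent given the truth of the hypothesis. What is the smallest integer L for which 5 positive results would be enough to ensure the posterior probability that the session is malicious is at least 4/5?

Prior odds = 23/477.
Target odds = 0.8/0.2 = 4.
Need L⁵ ≥ 4 ÷ (23/477) = 1908/23.
2⁵ = 32 < 1908/23 ≤ 243 = 3⁵, so L = 3.

3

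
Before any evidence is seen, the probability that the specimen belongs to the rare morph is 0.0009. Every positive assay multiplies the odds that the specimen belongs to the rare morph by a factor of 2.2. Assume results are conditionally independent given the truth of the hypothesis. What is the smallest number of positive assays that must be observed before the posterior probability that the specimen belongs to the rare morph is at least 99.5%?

16

Prior odds: 0.0009 ÷ 0.9991 = 9/9991.
Likelihood ratio per positive assay = 2.2.
Target odds: 0.995 ÷ 0.005 = 199.
Require 2.2ⁿ ≥ 199 ÷ (9/9991) = 1988209/9.
2.2¹⁵ ≈136880 falls short of 1988209/9 but 2.2¹⁶ ≈301136 reaches it, so n = 16.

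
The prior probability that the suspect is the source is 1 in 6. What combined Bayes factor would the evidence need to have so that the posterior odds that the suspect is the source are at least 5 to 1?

25

Prior odds = (1/6)/(5/6) = 0.2.
Target odds = 5.
Required Bayes factor = 5 ÷ 0.2 = 25.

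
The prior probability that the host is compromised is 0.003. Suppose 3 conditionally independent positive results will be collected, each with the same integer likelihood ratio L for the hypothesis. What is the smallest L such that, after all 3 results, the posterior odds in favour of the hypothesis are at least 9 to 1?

15

Prior odds = 0.003/0.997 = 3/997.
Target odds = 9.
Need L³ ≥ 9 ÷ (3/997) = 2991.
14³ = 2744 < 2991 ≤ 3375 = 15³, so L = 15.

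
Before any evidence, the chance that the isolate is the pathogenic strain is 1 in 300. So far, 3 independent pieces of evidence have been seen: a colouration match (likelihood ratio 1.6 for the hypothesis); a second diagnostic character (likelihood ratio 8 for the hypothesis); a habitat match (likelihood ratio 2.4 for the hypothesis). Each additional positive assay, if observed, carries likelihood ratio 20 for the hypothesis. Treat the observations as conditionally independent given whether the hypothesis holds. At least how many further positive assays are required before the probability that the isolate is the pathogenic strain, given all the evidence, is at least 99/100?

Prior odds = (1/300)/(299/300) = 1/299.
Combined Bayes factor of the evidence already in hand = 1.6 × 8 × 2.4 = 30.72.
Odds after that evidence = (1/299) × 30.72 = 768/7475.
Target odds = 0.99/0.01 = 99.
Need 20ⁿ ≥ 99 ÷ (768/7475) = 246675/256.
20² = 400 falls short of 246675/256 but 20³ = 8000 reaches it, so n = 3.

3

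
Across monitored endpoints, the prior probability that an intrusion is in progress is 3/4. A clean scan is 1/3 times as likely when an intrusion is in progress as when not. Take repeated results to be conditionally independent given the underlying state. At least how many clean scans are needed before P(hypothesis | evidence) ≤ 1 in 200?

Prior odds: 0.75 ÷ 0.25 = 3.
Likelihood ratio per clean scan = 1/3.
Target posterior odds = 0.005/0.995 = 1/199.
Require (1/3)ⁿ ≤ 1/199 ÷ 3 = 1/597.
(1/3)⁵ = 1/243 is still above 1/597 but (1/3)⁶ = 1/729 is at or below it, so n = 6.

6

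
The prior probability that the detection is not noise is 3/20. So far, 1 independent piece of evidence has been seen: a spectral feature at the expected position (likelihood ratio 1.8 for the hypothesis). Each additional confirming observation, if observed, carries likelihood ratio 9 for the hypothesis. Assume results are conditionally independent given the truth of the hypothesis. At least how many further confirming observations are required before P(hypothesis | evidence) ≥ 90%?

2

Prior odds = 0.15/0.85 = 3/17.
Bayes factor of the evidence already in hand = 1.8.
Odds after that evidence = (3/17) × 1.8 = 27/85.
Target odds = 0.9/0.1 = 9.
Need 9ⁿ ≥ 9 ÷ (27/85) = 85/3.
9¹ = 9 falls short of 85/3 but 9² = 81 reaches it, so n = 2.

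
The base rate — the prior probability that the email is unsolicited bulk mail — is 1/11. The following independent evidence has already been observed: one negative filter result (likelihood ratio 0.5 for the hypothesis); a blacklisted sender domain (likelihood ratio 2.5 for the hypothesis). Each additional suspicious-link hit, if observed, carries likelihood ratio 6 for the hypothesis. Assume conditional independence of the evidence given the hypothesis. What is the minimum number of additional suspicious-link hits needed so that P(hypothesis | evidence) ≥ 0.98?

4

Prior odds = (1/11)/(10/11) = 0.1.
Combined Bayes factor of the evidence already in hand = 0.5 × 2.5 = 1.25.
Odds after that evidence = 0.1 × 1.25 = 0.125.
Target odds = 0.98/0.02 = 49.
Need 6ⁿ ≥ 49 ÷ 0.125 = 392.
6³ = 216 falls short of 392 but 6⁴ = 1296 reaches it, so n = 4.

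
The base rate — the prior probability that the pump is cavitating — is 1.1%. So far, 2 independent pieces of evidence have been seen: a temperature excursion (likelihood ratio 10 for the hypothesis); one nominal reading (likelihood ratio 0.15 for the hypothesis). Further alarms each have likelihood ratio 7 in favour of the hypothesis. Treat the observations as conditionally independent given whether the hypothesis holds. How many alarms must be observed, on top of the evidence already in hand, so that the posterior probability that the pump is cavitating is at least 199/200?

5

Prior odds = 0.011/0.989 = 11/989.
Combined Bayes factor of the evidence already in hand = 10 × 0.15 = 1.5.
Odds after that evidence = (11/989) × 1.5 = 33/1978.
Target odds = 0.995/0.005 = 199.
Need 7ⁿ ≥ 199 ÷ (33/1978) = 393622/33.
7⁴ = 2401 falls short of 393622/33 but 7⁵ = 16807 reaches it, so n = 5.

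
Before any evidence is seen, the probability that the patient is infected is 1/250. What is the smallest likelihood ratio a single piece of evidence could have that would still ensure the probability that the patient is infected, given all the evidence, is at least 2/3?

498

Prior odds = 0.004/0.996 = 1/249.
Target odds = (2/3)/(1/3) = 2.
Required Bayes factor = 2 ÷ (1/249) = 498.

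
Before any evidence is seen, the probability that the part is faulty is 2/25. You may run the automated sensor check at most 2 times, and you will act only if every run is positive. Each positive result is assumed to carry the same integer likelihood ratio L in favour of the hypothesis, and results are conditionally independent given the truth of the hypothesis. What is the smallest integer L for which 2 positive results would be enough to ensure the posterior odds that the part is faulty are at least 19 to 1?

Prior odds = 0.08/0.92 = 2/23.
Target odds = 19.
Need L² ≥ 19 ÷ (2/23) = 218.5.
14² = 196 < 218.5 ≤ 225 = 15², so L = 15.

15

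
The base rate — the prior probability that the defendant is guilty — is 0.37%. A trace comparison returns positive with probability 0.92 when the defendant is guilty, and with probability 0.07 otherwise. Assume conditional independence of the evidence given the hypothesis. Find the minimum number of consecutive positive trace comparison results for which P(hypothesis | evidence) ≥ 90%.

4

Prior odds: 0.0037 ÷ 0.9963 = 37/9963.
Likelihood ratio of a positive result = 0.92/0.07 = 92/7.
Target odds: 0.9 ÷ 0.1 = 9.
Need (37/9963) × (92/7)ⁿ ≥ 9, i.e. (92/7)ⁿ ≥ 89667/37.
(92/7)³ = 778688/343 falls short of 89667/37 but (92/7)⁴ = 71639296/2401 reaches it, so n = 4.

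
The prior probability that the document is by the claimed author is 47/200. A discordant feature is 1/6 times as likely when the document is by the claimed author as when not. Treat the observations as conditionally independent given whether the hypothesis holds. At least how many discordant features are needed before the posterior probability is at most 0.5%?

3

Prior odds: 0.235 ÷ 0.765 = 47/153.
Likelihood ratio per discordant feature = 1/6.
Target posterior odds = 0.005/0.995 = 1/199.
Require (1/6)ⁿ ≤ 1/199 ÷ (47/153) = 153/9353.
(1/6)² = 1/36 is still above 153/9353 but (1/6)³ = 1/216 is at or below it, so n = 3.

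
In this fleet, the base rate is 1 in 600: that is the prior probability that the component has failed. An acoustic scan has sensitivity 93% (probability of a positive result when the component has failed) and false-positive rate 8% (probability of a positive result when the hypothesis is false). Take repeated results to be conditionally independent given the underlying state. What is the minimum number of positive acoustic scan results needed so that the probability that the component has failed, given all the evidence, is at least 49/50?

Prior odds = (1/600)/(599/600) = 1/599.
Likelihood ratio of a positive result = 0.93/0.08 = 11.625.
Target posterior odds = 0.98/0.02 = 49.
Require 11.625ⁿ ≥ 49 ÷ (1/599) = 29351.
11.625⁴ = 74805201/4096 falls short of 29351 but 11.625⁵ ≈212307 reaches it, so n = 5.

5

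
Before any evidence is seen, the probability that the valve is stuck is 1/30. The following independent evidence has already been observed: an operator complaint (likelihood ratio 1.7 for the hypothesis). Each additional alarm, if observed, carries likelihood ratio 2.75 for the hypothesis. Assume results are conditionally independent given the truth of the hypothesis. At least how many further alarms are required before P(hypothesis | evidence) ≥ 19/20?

Prior odds = (1/30)/(29/30) = 1/29.
Bayes factor of the evidence already in hand = 1.7.
Odds after that evidence = (1/29) × 1.7 = 17/290.
Target odds = 0.95/0.05 = 19.
Need 2.75ⁿ ≥ 19 ÷ (17/290) = 5510/17.
2.75⁵ = 161051/1024 falls short of 5510/17 but 2.75⁶ = 1771561/4096 reaches it, so n = 6.

6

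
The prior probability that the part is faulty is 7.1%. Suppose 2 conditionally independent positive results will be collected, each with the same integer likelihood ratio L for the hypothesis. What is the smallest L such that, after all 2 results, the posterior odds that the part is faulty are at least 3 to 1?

Prior odds = 0.071/0.929 = 71/929.
Target odds = 3.
Need L² ≥ 3 ÷ (71/929) = 2787/71.
6² = 36 < 2787/71 ≤ 49 = 7², so L = 7.

7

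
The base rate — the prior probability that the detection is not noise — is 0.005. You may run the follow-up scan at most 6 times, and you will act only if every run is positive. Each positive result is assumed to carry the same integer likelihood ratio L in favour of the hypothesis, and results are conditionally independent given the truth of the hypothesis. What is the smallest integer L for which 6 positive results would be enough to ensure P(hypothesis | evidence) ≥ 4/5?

Prior odds = 0.005/0.995 = 1/199.
Target odds = 0.8/0.2 = 4.
Need L⁶ ≥ 4 ÷ (1/199) = 796.
3⁶ = 729 < 796 ≤ 4096 = 4⁶, so L = 4.

4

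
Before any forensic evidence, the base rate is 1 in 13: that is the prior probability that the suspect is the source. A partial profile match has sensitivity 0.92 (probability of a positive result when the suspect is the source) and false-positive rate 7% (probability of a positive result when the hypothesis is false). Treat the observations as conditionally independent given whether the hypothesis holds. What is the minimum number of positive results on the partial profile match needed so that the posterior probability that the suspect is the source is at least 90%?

Prior odds: (1/13) ÷ (12/13) = 1/12.
Likelihood ratio of a positive result = 0.92/0.07 = 92/7.
Target odds: 0.9 ÷ 0.1 = 9.
Require (92/7)ⁿ ≥ 9 ÷ (1/12) = 108.
(92/7)¹ = 92/7 falls short of 108 but (92/7)² = 8464/49 reaches it, so n = 2.

2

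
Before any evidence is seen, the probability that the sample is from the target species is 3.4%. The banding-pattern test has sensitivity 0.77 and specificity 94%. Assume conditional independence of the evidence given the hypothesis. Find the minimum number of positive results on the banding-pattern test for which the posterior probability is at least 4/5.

Prior odds = 0.034/0.966 = 17/483.
False-positive rate = 1 − 0.94 = 0.06; likelihood ratio of a positive = 0.77/0.06 = 77/6.
Target odds: 0.8 ÷ 0.2 = 4.
Need (17/483) × (77/6)ⁿ ≥ 4, i.e. (77/6)ⁿ ≥ 1932/17.
(77/6)¹ = 77/6 falls short of 1932/17 but (77/6)² = 5929/36 reaches it, so n = 2.

2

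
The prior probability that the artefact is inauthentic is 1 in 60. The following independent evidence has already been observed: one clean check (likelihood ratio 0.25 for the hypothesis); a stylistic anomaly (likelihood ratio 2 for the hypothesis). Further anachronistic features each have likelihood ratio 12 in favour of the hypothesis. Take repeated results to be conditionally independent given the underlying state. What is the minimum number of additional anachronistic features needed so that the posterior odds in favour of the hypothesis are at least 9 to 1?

Prior odds = (1/60)/(59/60) = 1/59.
Combined Bayes factor of the evidence already in hand = 0.25 × 2 = 0.5.
Odds after that evidence = (1/59) × 0.5 = 1/118.
Target odds = 9.
Need 12ⁿ ≥ 9 ÷ (1/118) = 1062.
12² = 144 falls short of 1062 but 12³ = 1728 reaches it, so n = 3.

3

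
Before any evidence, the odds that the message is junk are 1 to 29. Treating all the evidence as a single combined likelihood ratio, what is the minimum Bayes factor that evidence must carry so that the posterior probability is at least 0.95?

551

Prior odds = 1/29.
Target odds = 0.95/0.05 = 19.
Required Bayes factor = 19 ÷ (1/29) = 551.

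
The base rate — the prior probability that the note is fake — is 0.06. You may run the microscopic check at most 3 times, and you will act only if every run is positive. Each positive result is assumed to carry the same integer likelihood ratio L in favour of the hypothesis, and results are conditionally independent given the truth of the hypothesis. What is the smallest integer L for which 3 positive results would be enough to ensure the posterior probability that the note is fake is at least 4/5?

4

Prior odds = 0.06/0.94 = 3/47.
Target odds = 0.8/0.2 = 4.
Need L³ ≥ 4 ÷ (3/47) = 188/3.
3³ = 27 < 188/3 ≤ 64 = 4³, so L = 4.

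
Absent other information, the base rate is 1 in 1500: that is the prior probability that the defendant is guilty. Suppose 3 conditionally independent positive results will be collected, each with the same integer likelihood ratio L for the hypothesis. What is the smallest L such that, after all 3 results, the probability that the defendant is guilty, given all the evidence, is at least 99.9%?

Prior odds = (1/1500)/(1499/1500) = 1/1499.
Target odds = 0.999/0.001 = 999.
Need L³ ≥ 999 ÷ (1/1499) = 1497501.
114³ = 1481544 < 1497501 ≤ 1520875 = 115³, so L = 115.

115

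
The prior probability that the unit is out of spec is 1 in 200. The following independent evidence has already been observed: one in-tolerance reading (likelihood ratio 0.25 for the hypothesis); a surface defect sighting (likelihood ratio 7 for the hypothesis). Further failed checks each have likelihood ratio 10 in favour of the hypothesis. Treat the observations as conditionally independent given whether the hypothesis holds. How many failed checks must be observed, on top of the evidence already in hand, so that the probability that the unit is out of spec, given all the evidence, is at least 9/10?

Prior odds = 0.005/0.995 = 1/199.
Combined Bayes factor of the evidence already in hand = 0.25 × 7 = 1.75.
Odds after that evidence = (1/199) × 1.75 = 7/796.
Target odds = 0.9/0.1 = 9.
Need 10ⁿ ≥ 9 ÷ (7/796) = 7164/7.
10³ = 1000 falls short of 7164/7 but 10⁴ = 10000 reaches it, so n = 4.

4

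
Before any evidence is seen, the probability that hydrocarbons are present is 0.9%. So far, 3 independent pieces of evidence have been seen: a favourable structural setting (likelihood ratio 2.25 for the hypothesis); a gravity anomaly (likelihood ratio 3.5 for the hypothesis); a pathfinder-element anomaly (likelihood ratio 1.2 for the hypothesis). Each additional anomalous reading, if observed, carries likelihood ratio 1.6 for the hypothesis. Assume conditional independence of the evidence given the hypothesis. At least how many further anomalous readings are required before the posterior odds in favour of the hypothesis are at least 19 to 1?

Prior odds = 0.009/0.991 = 9/991.
Combined Bayes factor of the evidence already in hand = 2.25 × 3.5 × 1.2 = 9.45.
Odds after that evidence = (9/991) × 9.45 = 1701/19820.
Target odds = 19.
Need 1.6ⁿ ≥ 19 ÷ (1701/19820) = 376580/1701.
1.6¹¹ ≈175.922 falls short of 376580/1701 but 1.6¹² ≈281.475 reaches it, so n = 12.

12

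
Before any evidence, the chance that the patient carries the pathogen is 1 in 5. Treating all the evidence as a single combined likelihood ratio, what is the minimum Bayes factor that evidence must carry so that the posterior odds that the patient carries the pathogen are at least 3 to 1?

Prior odds = 0.2/0.8 = 0.25.
Target odds = 3.
Required Bayes factor = 3 ÷ 0.25 = 12.

12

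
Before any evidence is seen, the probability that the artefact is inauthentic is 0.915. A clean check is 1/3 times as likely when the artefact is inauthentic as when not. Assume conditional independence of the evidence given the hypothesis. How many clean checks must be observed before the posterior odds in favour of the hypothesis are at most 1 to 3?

4

Prior odds: 0.915 ÷ 0.085 = 183/17.
Likelihood ratio per clean check = 1/3.
Target odds = 1/3.
Need (183/17) × (1/3)ⁿ ≤ 1/3, i.e. (1/3)ⁿ ≤ 17/549.
(1/3)³ = 1/27 is still above 17/549 but (1/3)⁴ = 1/81 is at or below it, so n = 4.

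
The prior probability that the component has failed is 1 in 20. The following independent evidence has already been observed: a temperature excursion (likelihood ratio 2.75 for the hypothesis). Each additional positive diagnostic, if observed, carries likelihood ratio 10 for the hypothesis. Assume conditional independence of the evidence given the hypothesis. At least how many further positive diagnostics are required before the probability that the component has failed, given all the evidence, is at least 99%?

3

Prior odds = 0.05/0.95 = 1/19.
Bayes factor of the evidence already in hand = 2.75.
Odds after that evidence = (1/19) × 2.75 = 11/76.
Target odds = 0.99/0.01 = 99.
Need 10ⁿ ≥ 99 ÷ (11/76) = 684.
10² = 100 falls short of 684 but 10³ = 1000 reaches it, so n = 3.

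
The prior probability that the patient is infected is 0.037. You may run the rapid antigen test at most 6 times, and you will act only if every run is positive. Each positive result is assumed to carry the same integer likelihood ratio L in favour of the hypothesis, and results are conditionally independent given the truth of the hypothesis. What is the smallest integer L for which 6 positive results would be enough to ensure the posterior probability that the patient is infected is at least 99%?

4

Prior odds = 0.037/0.963 = 37/963.
Target odds = 0.99/0.01 = 99.
Need L⁶ ≥ 99 ÷ (37/963) = 95337/37.
3⁶ = 729 < 95337/37 ≤ 4096 = 4⁶, so L = 4.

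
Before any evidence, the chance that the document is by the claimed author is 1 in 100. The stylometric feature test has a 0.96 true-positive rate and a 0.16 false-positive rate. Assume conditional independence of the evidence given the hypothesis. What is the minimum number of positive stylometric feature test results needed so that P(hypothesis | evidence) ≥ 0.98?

5

Prior odds = 0.01/0.99 = 1/99.
Likelihood ratio of a positive result = 0.96/0.16 = 6.
Target odds: 0.98 ÷ 0.02 = 49.
Need (1/99) × 6ⁿ ≥ 49, i.e. 6ⁿ ≥ 4851.
6⁴ = 1296 falls short of 4851 but 6⁵ = 7776 reaches it, so n = 5.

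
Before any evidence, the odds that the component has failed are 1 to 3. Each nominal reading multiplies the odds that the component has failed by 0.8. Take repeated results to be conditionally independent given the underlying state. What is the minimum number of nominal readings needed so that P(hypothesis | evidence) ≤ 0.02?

Prior odds = 1/3.
Likelihood ratio per nominal reading = 0.8.
Target odds: 0.02 ÷ 0.98 = 1/49.
Need (1/3) × 0.8ⁿ ≤ 1/49, i.e. 0.8ⁿ ≤ 3/49.
0.8¹² = 16777216/244140625 is still above 3/49 but 0.8¹³ ≈0.0549756 is at or below it, so n = 13.

13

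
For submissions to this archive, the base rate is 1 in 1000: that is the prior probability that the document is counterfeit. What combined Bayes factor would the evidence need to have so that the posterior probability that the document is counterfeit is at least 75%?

2997

Prior odds = 0.001/0.999 = 1/999.
Target odds = 0.75/0.25 = 3.
Required Bayes factor = 3 ÷ (1/999) = 2997.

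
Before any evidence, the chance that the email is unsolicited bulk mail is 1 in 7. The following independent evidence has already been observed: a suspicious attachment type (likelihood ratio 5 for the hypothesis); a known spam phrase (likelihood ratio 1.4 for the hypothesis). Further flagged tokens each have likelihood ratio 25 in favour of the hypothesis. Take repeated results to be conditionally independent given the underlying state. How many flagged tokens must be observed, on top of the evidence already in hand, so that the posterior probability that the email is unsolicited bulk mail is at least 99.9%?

3

Prior odds = (1/7)/(6/7) = 1/6.
Combined Bayes factor of the evidence already in hand = 5 × 1.4 = 7.
Odds after that evidence = (1/6) × 7 = 7/6.
Target odds = 0.999/0.001 = 999.
Need 25ⁿ ≥ 999 ÷ (7/6) = 5994/7.
25² = 625 falls short of 5994/7 but 25³ = 15625 reaches it, so n = 3.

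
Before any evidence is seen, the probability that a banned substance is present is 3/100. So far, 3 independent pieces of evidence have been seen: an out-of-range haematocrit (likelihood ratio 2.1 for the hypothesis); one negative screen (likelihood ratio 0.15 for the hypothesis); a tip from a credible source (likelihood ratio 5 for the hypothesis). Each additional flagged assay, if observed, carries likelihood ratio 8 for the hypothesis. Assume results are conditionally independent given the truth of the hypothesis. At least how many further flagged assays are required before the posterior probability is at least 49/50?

4

Prior odds = 0.03/0.97 = 3/97.
Combined Bayes factor of the evidence already in hand = 2.1 × 0.15 × 5 = 1.575.
Odds after that evidence = (3/97) × 1.575 = 189/3880.
Target odds = 0.98/0.02 = 49.
Need 8ⁿ ≥ 49 ÷ (189/3880) = 27160/27.
8³ = 512 falls short of 27160/27 but 8⁴ = 4096 reaches it, so n = 4.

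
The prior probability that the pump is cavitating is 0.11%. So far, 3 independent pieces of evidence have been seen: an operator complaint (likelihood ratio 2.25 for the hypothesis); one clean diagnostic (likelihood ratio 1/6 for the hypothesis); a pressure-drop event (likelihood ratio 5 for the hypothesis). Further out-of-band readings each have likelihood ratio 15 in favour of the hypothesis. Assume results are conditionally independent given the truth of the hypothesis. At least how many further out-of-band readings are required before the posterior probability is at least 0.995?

Prior odds = 0.0011/0.9989 = 11/9989.
Combined Bayes factor of the evidence already in hand = 2.25 × (1/6) × 5 = 1.875.
Odds after that evidence = (11/9989) × 1.875 = 165/79912.
Target odds = 0.995/0.005 = 199.
Need 15ⁿ ≥ 199 ÷ (165/79912) = 15902488/165.
15⁴ = 50625 falls short of 15902488/165 but 15⁵ = 759375 reaches it, so n = 5.

5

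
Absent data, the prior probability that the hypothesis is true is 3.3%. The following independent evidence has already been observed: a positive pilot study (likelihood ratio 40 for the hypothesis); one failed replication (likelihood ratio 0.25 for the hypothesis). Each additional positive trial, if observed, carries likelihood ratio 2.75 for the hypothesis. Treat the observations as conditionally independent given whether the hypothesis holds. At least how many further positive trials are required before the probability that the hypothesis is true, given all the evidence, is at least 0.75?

3

Prior odds = 0.033/0.967 = 33/967.
Combined Bayes factor of the evidence already in hand = 40 × 0.25 = 10.
Odds after that evidence = (33/967) × 10 = 330/967.
Target odds = 0.75/0.25 = 3.
Need 2.75ⁿ ≥ 3 ÷ (330/967) = 967/110.
2.75² = 7.5625 falls short of 967/110 but 2.75³ = 20.796875 reaches it, so n = 3.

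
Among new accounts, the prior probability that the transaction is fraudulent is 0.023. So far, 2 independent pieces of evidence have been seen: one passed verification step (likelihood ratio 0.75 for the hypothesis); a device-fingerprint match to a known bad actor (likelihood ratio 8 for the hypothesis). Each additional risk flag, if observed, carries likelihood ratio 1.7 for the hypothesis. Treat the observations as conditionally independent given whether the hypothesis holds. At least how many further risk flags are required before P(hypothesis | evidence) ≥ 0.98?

12

Prior odds = 0.023/0.977 = 23/977.
Combined Bayes factor of the evidence already in hand = 0.75 × 8 = 6.
Odds after that evidence = (23/977) × 6 = 138/977.
Target odds = 0.98/0.02 = 49.
Need 1.7ⁿ ≥ 49 ÷ (138/977) = 47873/138.
1.7¹¹ ≈342.719 falls short of 47873/138 but 1.7¹² ≈582.622 reaches it, so n = 12.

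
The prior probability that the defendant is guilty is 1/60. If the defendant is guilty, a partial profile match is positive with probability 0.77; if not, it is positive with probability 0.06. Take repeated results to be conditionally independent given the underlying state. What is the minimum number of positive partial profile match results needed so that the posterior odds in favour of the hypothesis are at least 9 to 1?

Prior odds = (1/60)/(59/60) = 1/59.
Likelihood ratio of a positive = 0.77/0.06 = 77/6.
Target odds = 9.
Need (1/59) × (77/6)ⁿ ≥ 9, i.e. (77/6)ⁿ ≥ 531.
(77/6)² = 5929/36 falls short of 531 but (77/6)³ = 456533/216 reaches it, so n = 3.

3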